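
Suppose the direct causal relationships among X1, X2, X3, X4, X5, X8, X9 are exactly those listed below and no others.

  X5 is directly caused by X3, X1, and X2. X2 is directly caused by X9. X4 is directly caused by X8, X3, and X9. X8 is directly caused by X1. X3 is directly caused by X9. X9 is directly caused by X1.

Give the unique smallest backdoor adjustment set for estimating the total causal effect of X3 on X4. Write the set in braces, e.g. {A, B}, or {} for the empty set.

Variables eligible for adjustment (non-descendants of X3, excluding X3 and X4): {X1, X2, X8, X9}.
Backdoor paths from X3 to X4:
  P1: X3 <- X9 <- X1 -> X8 -> X4
  P2: X3 <- X9 -> X2 -> X5 <- X1 -> X8 -> X4
  P3: X3 <- X9 -> X4
The empty set is not sufficient: P1 (X3 <- X9 <- X1 -> X8 -> X4) has no collider blocking it and no conditioned non-collider, so it is open.
Try {X9}:
  P1: blocked at chain node X9 ∈ conditioning set.
  P2: blocked at fork node X9 ∈ conditioning set.
  P3: blocked at fork node X9 ∈ conditioning set.
{X9} contains no descendant of X3 and blocks every backdoor path.
No other singleton works — e.g. {X1} leaves P3 open — so {X9} is the unique smallest valid adjustment set.

{X9}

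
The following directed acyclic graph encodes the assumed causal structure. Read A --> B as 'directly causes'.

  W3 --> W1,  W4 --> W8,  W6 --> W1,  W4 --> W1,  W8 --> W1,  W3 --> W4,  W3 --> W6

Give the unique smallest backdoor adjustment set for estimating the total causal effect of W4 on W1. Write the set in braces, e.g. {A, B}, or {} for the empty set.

{W3}

Variables eligible for adjustment (non-descendants of W4, excluding W4 and W1): {W3, W6}.
Backdoor paths from W4 to W1:
  P1: W4 <- W3 -> W6 -> W1
  P2: W4 <- W3 -> W1
The empty set is not sufficient: P1 (W4 <- W3 -> W6 -> W1) has no collider blocking it and no conditioned non-collider, so it is open.
Try {W3}:
  P1: blocked at fork node W3 ∈ conditioning set.
  P2: blocked at fork node W3 ∈ conditioning set.
{W3} contains no descendant of W4 and blocks every backdoor path.
No other singleton works — e.g. {W6} leaves P2 open — so {W3} is the unique smallest valid adjustment set.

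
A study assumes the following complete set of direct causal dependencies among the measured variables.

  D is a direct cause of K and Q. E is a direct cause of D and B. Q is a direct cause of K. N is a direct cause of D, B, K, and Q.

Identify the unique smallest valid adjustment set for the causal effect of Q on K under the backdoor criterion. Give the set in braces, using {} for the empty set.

Variables eligible for adjustment (non-descendants of Q, excluding Q and K): {B, D, E, N}.
Backdoor paths from Q to K:
  P1: Q <- N -> D -> K
  P2: Q <- N -> B <- E -> D -> K
  P3: Q <- N -> K
  P4: Q <- D <- N -> K
  P5: Q <- D <- E -> B <- N -> K
  P6: Q <- D -> K
The empty set is not sufficient: P1 (Q <- N -> D -> K) has no collider blocking it and no conditioned non-collider, so it is open.
Try {D, N}:
  P1: blocked at fork node N ∈ conditioning set.
  P2: blocked at fork node N ∈ conditioning set.
  P3: blocked at fork node N ∈ conditioning set.
  P4: blocked at chain node D ∈ conditioning set.
  P5: blocked at chain node D ∈ conditioning set.
  P6: blocked at fork node D ∈ conditioning set.
{D, N} contains no descendant of Q and blocks every backdoor path.
Every element of {D, N} is needed (dropping D leaves P6 open; dropping N leaves P3 open), so no proper subset is valid.
Among all size-2 subsets of the eligible variables, only {D, N} blocks every backdoor path, so it is the unique smallest valid adjustment set.

{D, N}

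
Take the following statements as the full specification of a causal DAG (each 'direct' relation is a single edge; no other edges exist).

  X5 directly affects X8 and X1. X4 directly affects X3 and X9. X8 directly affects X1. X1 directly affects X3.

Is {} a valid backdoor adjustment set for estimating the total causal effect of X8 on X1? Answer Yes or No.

Backdoor paths from X8 to X1 (paths whose first edge points into X8):
  P1: X8 <- X5 -> X1
Condition 1 (no descendant of X8 in the set): holds — descendants of X8 are {X1, X3}; none are in {}.
Condition 2 (every backdoor path blocked by {}):
  P1: open — no interior node is in the conditioning set.
{} does not satisfy the backdoor criterion.

No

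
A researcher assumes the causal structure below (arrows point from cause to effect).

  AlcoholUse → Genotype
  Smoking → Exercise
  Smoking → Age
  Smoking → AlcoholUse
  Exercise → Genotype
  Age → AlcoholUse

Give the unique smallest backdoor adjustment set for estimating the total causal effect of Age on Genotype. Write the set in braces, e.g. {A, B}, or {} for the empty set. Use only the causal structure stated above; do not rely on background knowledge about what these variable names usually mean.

{Smoking}

Variables eligible for adjustment (non-descendants of Age, excluding Age and Genotype): {Exercise, Smoking}.
Backdoor paths from Age to Genotype:
  P1: Age <- Smoking -> Exercise -> Genotype
  P2: Age <- Smoking -> AlcoholUse -> Genotype
The empty set is not sufficient: P1 (Age <- Smoking -> Exercise -> Genotype) has no collider blocking it and no conditioned non-collider, so it is open.
Try {Smoking}:
  P1: blocked at fork node Smoking ∈ conditioning set.
  P2: blocked at fork node Smoking ∈ conditioning set.
{Smoking} contains no descendant of Age and blocks every backdoor path.
No other singleton works — e.g. {Exercise} leaves P2 open — so {Smoking} is the unique smallest valid adjustment set.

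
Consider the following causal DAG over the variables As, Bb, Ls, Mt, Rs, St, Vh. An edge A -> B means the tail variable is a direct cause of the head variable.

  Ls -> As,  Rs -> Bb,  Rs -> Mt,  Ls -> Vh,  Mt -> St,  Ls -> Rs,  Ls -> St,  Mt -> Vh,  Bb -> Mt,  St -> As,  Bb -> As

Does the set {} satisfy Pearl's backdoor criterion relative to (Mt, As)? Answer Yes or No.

No

Backdoor paths from Mt to As (paths whose first edge points into Mt):
  P1: Mt <- Rs <- Ls -> St -> As
  P2: Mt <- Rs <- Ls -> As
  P3: Mt <- Rs -> Bb -> As
  P4: Mt <- Bb <- Rs <- Ls -> St -> As
  P5: Mt <- Bb <- Rs <- Ls -> As
  P6: Mt <- Bb -> As
Condition 1 (no descendant of Mt in the set): holds — descendants of Mt are {As, St, Vh}; none are in {}.
Condition 2 (every backdoor path blocked by {}):
  P1: open — no interior node is in the conditioning set.
  P2: open — no interior node is in the conditioning set.
  P3: open — no interior node is in the conditioning set.
  P4: open — no interior node is in the conditioning set.
  P5: open — no interior node is in the conditioning set.
  P6: open — no interior node is in the conditioning set.
{} does not satisfy the backdoor criterion.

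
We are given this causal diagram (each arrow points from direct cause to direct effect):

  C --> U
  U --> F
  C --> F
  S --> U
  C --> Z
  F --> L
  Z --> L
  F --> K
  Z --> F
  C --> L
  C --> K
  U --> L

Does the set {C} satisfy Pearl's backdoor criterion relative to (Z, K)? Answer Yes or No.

Backdoor paths from Z to K (paths whose first edge points into Z):
  P1: Z <- C -> U -> F -> K
  P2: Z <- C -> U -> L <- F -> K
  P3: Z <- C -> F -> K
  P4: Z <- C -> L <- U -> F -> K
  P5: Z <- C -> L <- F -> K
  P6: Z <- C -> K
Condition 1 (no descendant of Z in the set): holds — descendants of Z are {F, K, L}; none are in {C}.
Condition 2 (every backdoor path blocked by {C}):
  P1: blocked at fork node C ∈ conditioning set.
  P2: blocked at fork node C ∈ conditioning set.
  P3: blocked at fork node C ∈ conditioning set.
  P4: blocked at fork node C ∈ conditioning set.
  P5: blocked at fork node C ∈ conditioning set.
  P6: blocked at fork node C ∈ conditioning set.
{C} satisfies the backdoor criterion.

Yes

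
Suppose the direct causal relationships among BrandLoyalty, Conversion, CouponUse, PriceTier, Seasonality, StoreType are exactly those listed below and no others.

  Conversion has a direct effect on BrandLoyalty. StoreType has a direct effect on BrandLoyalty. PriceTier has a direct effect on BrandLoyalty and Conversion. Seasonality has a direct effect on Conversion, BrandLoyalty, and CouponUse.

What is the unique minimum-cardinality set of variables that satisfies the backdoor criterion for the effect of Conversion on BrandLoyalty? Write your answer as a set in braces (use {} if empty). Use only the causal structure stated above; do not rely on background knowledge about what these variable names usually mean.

{PriceTier, Seasonality}

Variables eligible for adjustment (non-descendants of Conversion, excluding Conversion and BrandLoyalty): {CouponUse, PriceTier, Seasonality, StoreType}.
Backdoor paths from Conversion to BrandLoyalty:
  P1: Conversion <- PriceTier -> BrandLoyalty
  P2: Conversion <- Seasonality -> BrandLoyalty
The empty set is not sufficient: P1 (Conversion <- PriceTier -> BrandLoyalty) has no collider blocking it and no conditioned non-collider, so it is open.
Try {PriceTier, Seasonality}:
  P1: blocked at fork node PriceTier ∈ conditioning set.
  P2: blocked at fork node Seasonality ∈ conditioning set.
{PriceTier, Seasonality} contains no descendant of Conversion and blocks every backdoor path.
Every element of {PriceTier, Seasonality} is needed (dropping PriceTier leaves P1 open; dropping Seasonality leaves P2 open), so no proper subset is valid.
Among all size-2 subsets of the eligible variables, only {PriceTier, Seasonality} blocks every backdoor path, so it is the unique smallest valid adjustment set.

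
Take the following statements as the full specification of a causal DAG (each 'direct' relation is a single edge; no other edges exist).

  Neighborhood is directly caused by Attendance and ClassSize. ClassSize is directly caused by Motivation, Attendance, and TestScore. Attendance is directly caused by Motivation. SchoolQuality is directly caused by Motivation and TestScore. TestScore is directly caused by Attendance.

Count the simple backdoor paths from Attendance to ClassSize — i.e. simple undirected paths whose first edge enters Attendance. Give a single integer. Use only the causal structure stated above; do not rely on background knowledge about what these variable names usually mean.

A backdoor path from Attendance to ClassSize is any simple undirected path whose first edge points into Attendance (i.e. leaves Attendance via a parent).
Parents of Attendance: {Motivation}.
Enumerating:
  P1: Attendance <- Motivation -> SchoolQuality <- TestScore -> ClassSize
  P2: Attendance <- Motivation -> ClassSize
That exhausts the simple backdoor paths. Count: 2.

2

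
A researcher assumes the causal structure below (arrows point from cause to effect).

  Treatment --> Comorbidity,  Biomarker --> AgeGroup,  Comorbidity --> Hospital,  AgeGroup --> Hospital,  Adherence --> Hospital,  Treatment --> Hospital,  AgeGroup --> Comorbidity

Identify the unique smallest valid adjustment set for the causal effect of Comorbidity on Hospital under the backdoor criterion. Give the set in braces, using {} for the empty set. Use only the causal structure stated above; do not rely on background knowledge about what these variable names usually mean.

Variables eligible for adjustment (non-descendants of Comorbidity, excluding Comorbidity and Hospital): {Adherence, AgeGroup, Biomarker, Treatment}.
Backdoor paths from Comorbidity to Hospital:
  P1: Comorbidity <- AgeGroup -> Hospital
  P2: Comorbidity <- Treatment -> Hospital
The empty set is not sufficient: P1 (Comorbidity <- AgeGroup -> Hospital) has no collider blocking it and no conditioned non-collider, so it is open.
Try {AgeGroup, Treatment}:
  P1: blocked at fork node AgeGroup ∈ conditioning set.
  P2: blocked at fork node Treatment ∈ conditioning set.
{AgeGroup, Treatment} contains no descendant of Comorbidity and blocks every backdoor path.
Every element of {AgeGroup, Treatment} is needed (dropping AgeGroup leaves P1 open; dropping Treatment leaves P2 open), so no proper subset is valid.
Among all size-2 subsets of the eligible variables, only {AgeGroup, Treatment} blocks every backdoor path, so it is the unique smallest valid adjustment set.

{AgeGroup, Treatment}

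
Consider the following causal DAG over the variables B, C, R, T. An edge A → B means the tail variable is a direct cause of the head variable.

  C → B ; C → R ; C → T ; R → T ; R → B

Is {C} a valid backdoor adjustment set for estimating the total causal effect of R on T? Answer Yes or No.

Backdoor paths from R to T (paths whose first edge points into R):
  P1: R <- C -> T
Condition 1 (no descendant of R in the set): holds — descendants of R are {B, T}; none are in {C}.
Condition 2 (every backdoor path blocked by {C}):
  P1: blocked at fork node C ∈ conditioning set.
{C} satisfies the backdoor criterion.

Yes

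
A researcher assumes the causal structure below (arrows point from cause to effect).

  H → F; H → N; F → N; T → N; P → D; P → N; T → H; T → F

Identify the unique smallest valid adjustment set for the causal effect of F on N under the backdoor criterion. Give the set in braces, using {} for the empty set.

Variables eligible for adjustment (non-descendants of F, excluding F and N): {D, H, P, T}.
Backdoor paths from F to N:
  P1: F <- T -> H -> N
  P2: F <- T -> N
  P3: F <- H <- T -> N
  P4: F <- H -> N
The empty set is not sufficient: P1 (F <- T -> H -> N) has no collider blocking it and no conditioned non-collider, so it is open.
Try {H, T}:
  P1: blocked at fork node T ∈ conditioning set.
  P2: blocked at fork node T ∈ conditioning set.
  P3: blocked at chain node H ∈ conditioning set.
  P4: blocked at fork node H ∈ conditioning set.
{H, T} contains no descendant of F and blocks every backdoor path.
Every element of {H, T} is needed (dropping H leaves P4 open; dropping T leaves P2 open), so no proper subset is valid.
Among all size-2 subsets of the eligible variables, only {H, T} blocks every backdoor path, so it is the unique smallest valid adjustment set.

{H, T}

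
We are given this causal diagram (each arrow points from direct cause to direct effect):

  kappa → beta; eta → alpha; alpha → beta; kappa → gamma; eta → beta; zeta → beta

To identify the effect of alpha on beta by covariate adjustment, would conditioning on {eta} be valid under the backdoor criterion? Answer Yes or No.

Yes

Backdoor paths from alpha to beta (paths whose first edge points into alpha):
  P1: alpha <- eta -> beta
Condition 1 (no descendant of alpha in the set): holds — descendants of alpha are {beta}; none are in {eta}.
Condition 2 (every backdoor path blocked by {eta}):
  P1: blocked at fork node eta ∈ conditioning set.
{eta} satisfies the backdoor criterion.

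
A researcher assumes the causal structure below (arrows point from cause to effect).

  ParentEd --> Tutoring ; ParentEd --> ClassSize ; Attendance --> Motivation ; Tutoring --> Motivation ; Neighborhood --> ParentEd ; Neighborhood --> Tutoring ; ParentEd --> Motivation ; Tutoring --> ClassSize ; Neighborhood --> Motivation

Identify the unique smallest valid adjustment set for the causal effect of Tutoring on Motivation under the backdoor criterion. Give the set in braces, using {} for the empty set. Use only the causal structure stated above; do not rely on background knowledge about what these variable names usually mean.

{Neighborhood, ParentEd}

Variables eligible for adjustment (non-descendants of Tutoring, excluding Tutoring and Motivation): {Attendance, Neighborhood, ParentEd}.
Backdoor paths from Tutoring to Motivation:
  P1: Tutoring <- Neighborhood -> ParentEd -> Motivation
  P2: Tutoring <- Neighborhood -> Motivation
  P3: Tutoring <- ParentEd <- Neighborhood -> Motivation
  P4: Tutoring <- ParentEd -> Motivation
The empty set is not sufficient: P1 (Tutoring <- Neighborhood -> ParentEd -> Motivation) has no collider blocking it and no conditioned non-collider, so it is open.
Try {Neighborhood, ParentEd}:
  P1: blocked at fork node Neighborhood ∈ conditioning set.
  P2: blocked at fork node Neighborhood ∈ conditioning set.
  P3: blocked at chain node ParentEd ∈ conditioning set.
  P4: blocked at fork node ParentEd ∈ conditioning set.
{Neighborhood, ParentEd} contains no descendant of Tutoring and blocks every backdoor path.
Every element of {Neighborhood, ParentEd} is needed (dropping Neighborhood leaves P2 open; dropping ParentEd leaves P4 open), so no proper subset is valid.
Among all size-2 subsets of the eligible variables, only {Neighborhood, ParentEd} blocks every backdoor path, so it is the unique smallest valid adjustment set.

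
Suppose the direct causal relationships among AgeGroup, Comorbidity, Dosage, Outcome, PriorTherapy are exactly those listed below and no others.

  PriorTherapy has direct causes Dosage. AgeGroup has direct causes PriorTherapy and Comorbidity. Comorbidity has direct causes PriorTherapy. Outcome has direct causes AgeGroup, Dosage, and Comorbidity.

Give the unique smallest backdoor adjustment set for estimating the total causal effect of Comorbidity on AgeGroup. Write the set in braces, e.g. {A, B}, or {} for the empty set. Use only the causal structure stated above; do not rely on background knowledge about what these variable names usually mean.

Variables eligible for adjustment (non-descendants of Comorbidity, excluding Comorbidity and AgeGroup): {Dosage, PriorTherapy}.
Backdoor paths from Comorbidity to AgeGroup:
  P1: Comorbidity <- PriorTherapy <- Dosage -> Outcome <- AgeGroup
  P2: Comorbidity <- PriorTherapy -> AgeGroup
The empty set is not sufficient: P2 (Comorbidity <- PriorTherapy -> AgeGroup) has no collider blocking it and no conditioned non-collider, so it is open.
Try {PriorTherapy}:
  P1: blocked at chain node PriorTherapy ∈ conditioning set.
  P2: blocked at fork node PriorTherapy ∈ conditioning set.
{PriorTherapy} contains no descendant of Comorbidity and blocks every backdoor path.
No other singleton works — e.g. {Dosage} leaves P2 open — so {PriorTherapy} is the unique smallest valid adjustment set.

{PriorTherapy}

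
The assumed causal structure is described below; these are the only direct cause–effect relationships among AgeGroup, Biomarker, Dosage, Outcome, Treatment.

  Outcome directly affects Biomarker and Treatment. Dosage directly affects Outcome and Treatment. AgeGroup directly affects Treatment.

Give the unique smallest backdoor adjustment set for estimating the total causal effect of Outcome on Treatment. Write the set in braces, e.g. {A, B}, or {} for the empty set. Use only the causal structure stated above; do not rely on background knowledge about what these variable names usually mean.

{Dosage}

Variables eligible for adjustment (non-descendants of Outcome, excluding Outcome and Treatment): {AgeGroup, Dosage}.
Backdoor paths from Outcome to Treatment:
  P1: Outcome <- Dosage -> Treatment
The empty set is not sufficient: P1 (Outcome <- Dosage -> Treatment) has no collider blocking it and no conditioned non-collider, so it is open.
Try {Dosage}:
  P1: blocked at fork node Dosage ∈ conditioning set.
{Dosage} contains no descendant of Outcome and blocks every backdoor path.
No other singleton works — e.g. {AgeGroup} leaves P1 open — so {Dosage} is the unique smallest valid adjustment set.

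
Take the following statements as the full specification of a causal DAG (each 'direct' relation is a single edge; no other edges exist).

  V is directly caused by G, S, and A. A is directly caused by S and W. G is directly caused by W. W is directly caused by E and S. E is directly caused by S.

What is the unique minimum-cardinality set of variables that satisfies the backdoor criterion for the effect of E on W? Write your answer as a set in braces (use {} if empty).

{S}

Variables eligible for adjustment (non-descendants of E, excluding E and W): {S}.
Backdoor paths from E to W:
  P1: E <- S -> W
  P2: E <- S -> A <- W
  P3: E <- S -> A -> V <- G <- W
  P4: E <- S -> V <- A <- W
  P5: E <- S -> V <- G <- W
The empty set is not sufficient: P1 (E <- S -> W) has no collider blocking it and no conditioned non-collider, so it is open.
Try {S}:
  P1: blocked at fork node S ∈ conditioning set.
  P2: blocked at fork node S ∈ conditioning set.
  P3: blocked at fork node S ∈ conditioning set.
  P4: blocked at fork node S ∈ conditioning set.
  P5: blocked at fork node S ∈ conditioning set.
{S} contains no descendant of E and blocks every backdoor path.
{S} is the unique smallest valid adjustment set.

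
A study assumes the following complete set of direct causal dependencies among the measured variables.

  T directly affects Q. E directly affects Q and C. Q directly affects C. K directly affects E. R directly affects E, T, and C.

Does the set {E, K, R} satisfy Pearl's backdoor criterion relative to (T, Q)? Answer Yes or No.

Backdoor paths from T to Q (paths whose first edge points into T):
  P1: T <- R -> E -> Q
  P2: T <- R -> E -> C <- Q
  P3: T <- R -> C <- E -> Q
  P4: T <- R -> C <- Q
Condition 1 (no descendant of T in the set): holds — descendants of T are {C, Q}; none are in {E, K, R}.
Condition 2 (every backdoor path blocked by {E, K, R}):
  P1: blocked at fork node R ∈ conditioning set.
  P2: blocked at fork node R ∈ conditioning set.
  P3: blocked at fork node R ∈ conditioning set.
  P4: blocked at fork node R ∈ conditioning set.
{E, K, R} satisfies the backdoor criterion.

Yes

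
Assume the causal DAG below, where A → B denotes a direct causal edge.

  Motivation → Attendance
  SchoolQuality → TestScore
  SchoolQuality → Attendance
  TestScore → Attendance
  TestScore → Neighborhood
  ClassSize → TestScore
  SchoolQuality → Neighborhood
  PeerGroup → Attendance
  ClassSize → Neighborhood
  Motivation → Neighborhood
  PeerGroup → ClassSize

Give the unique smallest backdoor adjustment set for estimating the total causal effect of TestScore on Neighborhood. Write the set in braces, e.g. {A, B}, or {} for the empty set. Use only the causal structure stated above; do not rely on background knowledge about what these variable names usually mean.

{ClassSize, SchoolQuality}

Variables eligible for adjustment (non-descendants of TestScore, excluding TestScore and Neighborhood): {ClassSize, Motivation, PeerGroup, SchoolQuality}.
Backdoor paths from TestScore to Neighborhood:
  P1: TestScore <- SchoolQuality -> Neighborhood
  P2: TestScore <- SchoolQuality -> Attendance <- PeerGroup -> ClassSize -> Neighborhood
  P3: TestScore <- SchoolQuality -> Attendance <- Motivation -> Neighborhood
  P4: TestScore <- ClassSize <- PeerGroup -> Attendance <- SchoolQuality -> Neighborhood
  P5: TestScore <- ClassSize <- PeerGroup -> Attendance <- Motivation -> Neighborhood
  P6: TestScore <- ClassSize -> Neighborhood
The empty set is not sufficient: P1 (TestScore <- SchoolQuality -> Neighborhood) has no collider blocking it and no conditioned non-collider, so it is open.
Try {ClassSize, SchoolQuality}:
  P1: blocked at fork node SchoolQuality ∈ conditioning set.
  P2: blocked at fork node SchoolQuality ∈ conditioning set.
  P3: blocked at fork node SchoolQuality ∈ conditioning set.
  P4: blocked at chain node ClassSize ∈ conditioning set.
  P5: blocked at chain node ClassSize ∈ conditioning set.
  P6: blocked at fork node ClassSize ∈ conditioning set.
{ClassSize, SchoolQuality} contains no descendant of TestScore and blocks every backdoor path.
Every element of {ClassSize, SchoolQuality} is needed (dropping ClassSize leaves P6 open; dropping SchoolQuality leaves P1 open), so no proper subset is valid.
Among all size-2 subsets of the eligible variables, only {ClassSize, SchoolQuality} blocks every backdoor path, so it is the unique smallest valid adjustment set.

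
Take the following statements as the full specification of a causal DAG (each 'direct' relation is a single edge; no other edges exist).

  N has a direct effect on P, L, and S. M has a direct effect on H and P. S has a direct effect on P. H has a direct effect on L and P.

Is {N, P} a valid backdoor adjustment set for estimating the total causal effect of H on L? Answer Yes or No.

Backdoor paths from H to L (paths whose first edge points into H):
  P1: H <- M -> P <- N -> L
  P2: H <- M -> P <- S <- N -> L
Condition 1 (no descendant of H in the set): FAILS — P is a descendant of H.
Condition 2 (every backdoor path blocked by {N, P}):
  P1: blocked at fork node N ∈ conditioning set.
  P2: blocked at fork node N ∈ conditioning set.
{N, P} does not satisfy the backdoor criterion.

No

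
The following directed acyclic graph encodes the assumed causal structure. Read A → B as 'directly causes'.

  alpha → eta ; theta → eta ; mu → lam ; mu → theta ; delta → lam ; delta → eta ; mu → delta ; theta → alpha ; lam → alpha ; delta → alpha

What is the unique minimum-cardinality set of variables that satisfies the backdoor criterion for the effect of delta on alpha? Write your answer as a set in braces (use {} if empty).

{mu}

Variables eligible for adjustment (non-descendants of delta, excluding delta and alpha): {mu, theta}.
Backdoor paths from delta to alpha:
  P1: delta <- mu -> lam -> alpha
  P2: delta <- mu -> theta -> alpha
  P3: delta <- mu -> theta -> eta <- alpha
The empty set is not sufficient: P1 (delta <- mu -> lam -> alpha) has no collider blocking it and no conditioned non-collider, so it is open.
Try {mu}:
  P1: blocked at fork node mu ∈ conditioning set.
  P2: blocked at fork node mu ∈ conditioning set.
  P3: blocked at fork node mu ∈ conditioning set.
{mu} contains no descendant of delta and blocks every backdoor path.
No other singleton works — e.g. {theta} leaves P1 open — so {mu} is the unique smallest valid adjustment set.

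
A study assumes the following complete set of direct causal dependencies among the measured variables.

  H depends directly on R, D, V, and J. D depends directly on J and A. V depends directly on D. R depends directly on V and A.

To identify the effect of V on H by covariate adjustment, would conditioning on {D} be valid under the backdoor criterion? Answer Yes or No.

Yes

Backdoor paths from V to H (paths whose first edge points into V):
  P1: V <- D <- J -> H
  P2: V <- D <- A -> R -> H
  P3: V <- D -> H
Condition 1 (no descendant of V in the set): holds — descendants of V are {H, R}; none are in {D}.
Condition 2 (every backdoor path blocked by {D}):
  P1: blocked at chain node D ∈ conditioning set.
  P2: blocked at chain node D ∈ conditioning set.
  P3: blocked at fork node D ∈ conditioning set.
{D} satisfies the backdoor criterion.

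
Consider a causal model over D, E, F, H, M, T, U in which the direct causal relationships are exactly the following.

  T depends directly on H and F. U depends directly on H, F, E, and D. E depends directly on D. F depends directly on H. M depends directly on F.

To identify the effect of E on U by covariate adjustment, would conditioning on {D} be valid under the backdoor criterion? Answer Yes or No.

Backdoor paths from E to U (paths whose first edge points into E):
  P1: E <- D -> U
Condition 1 (no descendant of E in the set): holds — descendants of E are {U}; none are in {D}.
Condition 2 (every backdoor path blocked by {D}):
  P1: blocked at fork node D ∈ conditioning set.
{D} satisfies the backdoor criterion.

Yes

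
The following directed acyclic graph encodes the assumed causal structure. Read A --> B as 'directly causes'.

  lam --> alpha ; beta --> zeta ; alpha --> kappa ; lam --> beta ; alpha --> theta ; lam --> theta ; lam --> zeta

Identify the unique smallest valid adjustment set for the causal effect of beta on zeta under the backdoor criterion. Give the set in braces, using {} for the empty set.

Variables eligible for adjustment (non-descendants of beta, excluding beta and zeta): {alpha, kappa, lam, theta}.
Backdoor paths from beta to zeta:
  P1: beta <- lam -> zeta
The empty set is not sufficient: P1 (beta <- lam -> zeta) has no collider blocking it and no conditioned non-collider, so it is open.
Try {lam}:
  P1: blocked at fork node lam ∈ conditioning set.
{lam} contains no descendant of beta and blocks every backdoor path.
No other singleton works — e.g. {alpha} leaves P1 open — so {lam} is the unique smallest valid adjustment set.

{lam}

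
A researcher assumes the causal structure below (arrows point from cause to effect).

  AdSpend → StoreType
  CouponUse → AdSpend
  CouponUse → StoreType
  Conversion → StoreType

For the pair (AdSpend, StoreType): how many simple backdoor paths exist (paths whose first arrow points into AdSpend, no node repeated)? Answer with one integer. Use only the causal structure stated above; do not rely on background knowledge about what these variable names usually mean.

1

A backdoor path from AdSpend to StoreType is any simple undirected path whose first edge points into AdSpend (i.e. leaves AdSpend via a parent).
Parents of AdSpend: {CouponUse}.
Enumerating:
  P1: AdSpend <- CouponUse -> StoreType
That exhausts the simple backdoor paths. Count: 1.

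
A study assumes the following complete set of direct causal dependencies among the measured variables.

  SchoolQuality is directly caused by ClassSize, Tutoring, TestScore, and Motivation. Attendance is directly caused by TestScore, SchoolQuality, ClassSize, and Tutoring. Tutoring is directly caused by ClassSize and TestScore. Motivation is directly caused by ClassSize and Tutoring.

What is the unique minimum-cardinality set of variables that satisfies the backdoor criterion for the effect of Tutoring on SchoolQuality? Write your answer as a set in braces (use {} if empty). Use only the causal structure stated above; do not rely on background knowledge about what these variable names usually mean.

Variables eligible for adjustment (non-descendants of Tutoring, excluding Tutoring and SchoolQuality): {ClassSize, TestScore}.
Backdoor paths from Tutoring to SchoolQuality:
  P1: Tutoring <- TestScore -> SchoolQuality
  P2: Tutoring <- TestScore -> Attendance <- ClassSize -> Motivation -> SchoolQuality
  P3: Tutoring <- TestScore -> Attendance <- ClassSize -> SchoolQuality
  P4: Tutoring <- TestScore -> Attendance <- SchoolQuality
  P5: Tutoring <- ClassSize -> Motivation -> SchoolQuality
  P6: Tutoring <- ClassSize -> SchoolQuality
  P7: Tutoring <- ClassSize -> Attendance <- TestScore -> SchoolQuality
  P8: Tutoring <- ClassSize -> Attendance <- SchoolQuality
The empty set is not sufficient: P1 (Tutoring <- TestScore -> SchoolQuality) has no collider blocking it and no conditioned non-collider, so it is open.
Try {ClassSize, TestScore}:
  P1: blocked at fork node TestScore ∈ conditioning set.
  P2: blocked at fork node TestScore ∈ conditioning set.
  P3: blocked at fork node TestScore ∈ conditioning set.
  P4: blocked at fork node TestScore ∈ conditioning set.
  P5: blocked at fork node ClassSize ∈ conditioning set.
  P6: blocked at fork node ClassSize ∈ conditioning set.
  P7: blocked at fork node ClassSize ∈ conditioning set.
  P8: blocked at fork node ClassSize ∈ conditioning set.
{ClassSize, TestScore} contains no descendant of Tutoring and blocks every backdoor path.
Every element of {ClassSize, TestScore} is needed (dropping ClassSize leaves P5 open; dropping TestScore leaves P1 open), so no proper subset is valid.
Among all size-2 subsets of the eligible variables, only {ClassSize, TestScore} blocks every backdoor path, so it is the unique smallest valid adjustment set.

{ClassSize, TestScore}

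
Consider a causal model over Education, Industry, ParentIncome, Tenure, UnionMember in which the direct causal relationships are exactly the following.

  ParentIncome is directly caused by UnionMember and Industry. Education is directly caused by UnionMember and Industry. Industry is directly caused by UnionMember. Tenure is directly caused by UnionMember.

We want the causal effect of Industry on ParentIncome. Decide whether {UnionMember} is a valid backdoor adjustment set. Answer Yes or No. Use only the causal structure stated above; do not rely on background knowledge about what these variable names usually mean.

Yes

Backdoor paths from Industry to ParentIncome (paths whose first edge points into Industry):
  P1: Industry <- UnionMember -> ParentIncome
Condition 1 (no descendant of Industry in the set): holds — descendants of Industry are {Education, ParentIncome}; none are in {UnionMember}.
Condition 2 (every backdoor path blocked by {UnionMember}):
  P1: blocked at fork node UnionMember ∈ conditioning set.
{UnionMember} satisfies the backdoor criterion.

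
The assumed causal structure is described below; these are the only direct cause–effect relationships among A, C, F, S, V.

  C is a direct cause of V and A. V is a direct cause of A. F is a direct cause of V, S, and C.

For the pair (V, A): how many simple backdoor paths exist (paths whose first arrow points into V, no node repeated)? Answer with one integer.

A backdoor path from V to A is any simple undirected path whose first edge points into V (i.e. leaves V via a parent).
Parents of V: {C, F}.
Enumerating:
  P1: V <- F -> C -> A
  P2: V <- C -> A
That exhausts the simple backdoor paths. Count: 2.

2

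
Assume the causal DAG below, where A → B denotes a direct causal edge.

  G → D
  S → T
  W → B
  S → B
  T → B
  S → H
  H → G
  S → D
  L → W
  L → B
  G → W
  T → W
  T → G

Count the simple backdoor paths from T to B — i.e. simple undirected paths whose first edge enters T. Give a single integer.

A backdoor path from T to B is any simple undirected path whose first edge points into T (i.e. leaves T via a parent).
Parents of T: {S}.
Enumerating:
  P1: T <- S -> H -> G -> W <- L -> B
  P2: T <- S -> H -> G -> W -> B
  P3: T <- S -> B
  P4: T <- S -> D <- G -> W <- L -> B
  P5: T <- S -> D <- G -> W -> B
That exhausts the simple backdoor paths. Count: 5.

5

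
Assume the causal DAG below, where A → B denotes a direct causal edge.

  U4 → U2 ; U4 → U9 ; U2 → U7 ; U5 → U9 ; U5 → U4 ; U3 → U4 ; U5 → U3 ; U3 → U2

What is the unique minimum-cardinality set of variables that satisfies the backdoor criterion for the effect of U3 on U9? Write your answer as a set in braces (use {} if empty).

{U5}

Variables eligible for adjustment (non-descendants of U3, excluding U3 and U9): {U5}.
Backdoor paths from U3 to U9:
  P1: U3 <- U5 -> U4 -> U9
  P2: U3 <- U5 -> U9
The empty set is not sufficient: P1 (U3 <- U5 -> U4 -> U9) has no collider blocking it and no conditioned non-collider, so it is open.
Try {U5}:
  P1: blocked at fork node U5 ∈ conditioning set.
  P2: blocked at fork node U5 ∈ conditioning set.
{U5} contains no descendant of U3 and blocks every backdoor path.
{U5} is the unique smallest valid adjustment set.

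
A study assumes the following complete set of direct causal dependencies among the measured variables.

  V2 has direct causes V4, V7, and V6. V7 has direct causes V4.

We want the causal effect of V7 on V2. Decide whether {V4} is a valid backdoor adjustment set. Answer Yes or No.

Yes

Backdoor paths from V7 to V2 (paths whose first edge points into V7):
  P1: V7 <- V4 -> V2
Condition 1 (no descendant of V7 in the set): holds — descendants of V7 are {V2}; none are in {V4}.
Condition 2 (every backdoor path blocked by {V4}):
  P1: blocked at fork node V4 ∈ conditioning set.
{V4} satisfies the backdoor criterion.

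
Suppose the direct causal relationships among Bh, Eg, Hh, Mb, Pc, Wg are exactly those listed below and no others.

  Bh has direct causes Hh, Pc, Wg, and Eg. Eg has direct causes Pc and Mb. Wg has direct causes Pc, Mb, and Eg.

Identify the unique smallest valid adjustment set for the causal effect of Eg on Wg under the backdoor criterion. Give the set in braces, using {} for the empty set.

Variables eligible for adjustment (non-descendants of Eg, excluding Eg and Wg): {Hh, Mb, Pc}.
Backdoor paths from Eg to Wg:
  P1: Eg <- Pc -> Wg
  P2: Eg <- Pc -> Bh <- Wg
  P3: Eg <- Mb -> Wg
The empty set is not sufficient: P1 (Eg <- Pc -> Wg) has no collider blocking it and no conditioned non-collider, so it is open.
Try {Mb, Pc}:
  P1: blocked at fork node Pc ∈ conditioning set.
  P2: blocked at fork node Pc ∈ conditioning set.
  P3: blocked at fork node Mb ∈ conditioning set.
{Mb, Pc} contains no descendant of Eg and blocks every backdoor path.
Every element of {Mb, Pc} is needed (dropping Mb leaves P3 open; dropping Pc leaves P1 open), so no proper subset is valid.
Among all size-2 subsets of the eligible variables, only {Mb, Pc} blocks every backdoor path, so it is the unique smallest valid adjustment set.

{Mb, Pc}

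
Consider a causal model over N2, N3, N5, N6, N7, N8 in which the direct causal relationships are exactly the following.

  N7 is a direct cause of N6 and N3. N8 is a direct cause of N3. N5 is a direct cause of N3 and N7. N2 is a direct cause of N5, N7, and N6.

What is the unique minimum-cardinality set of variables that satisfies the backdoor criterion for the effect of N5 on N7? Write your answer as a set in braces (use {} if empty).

{N2}

Variables eligible for adjustment (non-descendants of N5, excluding N5 and N7): {N2, N8}.
Backdoor paths from N5 to N7:
  P1: N5 <- N2 -> N7
  P2: N5 <- N2 -> N6 <- N7
The empty set is not sufficient: P1 (N5 <- N2 -> N7) has no collider blocking it and no conditioned non-collider, so it is open.
Try {N2}:
  P1: blocked at fork node N2 ∈ conditioning set.
  P2: blocked at fork node N2 ∈ conditioning set.
{N2} contains no descendant of N5 and blocks every backdoor path.
No other singleton works — e.g. {N8} leaves P1 open — so {N2} is the unique smallest valid adjustment set.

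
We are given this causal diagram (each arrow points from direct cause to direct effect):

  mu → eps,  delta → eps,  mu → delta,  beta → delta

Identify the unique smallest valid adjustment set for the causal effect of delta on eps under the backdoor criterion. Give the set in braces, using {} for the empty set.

{mu}

Variables eligible for adjustment (non-descendants of delta, excluding delta and eps): {beta, mu}.
Backdoor paths from delta to eps:
  P1: delta <- mu -> eps
The empty set is not sufficient: P1 (delta <- mu -> eps) has no collider blocking it and no conditioned non-collider, so it is open.
Try {mu}:
  P1: blocked at fork node mu ∈ conditioning set.
{mu} contains no descendant of delta and blocks every backdoor path.
No other singleton works — e.g. {beta} leaves P1 open — so {mu} is the unique smallest valid adjustment set.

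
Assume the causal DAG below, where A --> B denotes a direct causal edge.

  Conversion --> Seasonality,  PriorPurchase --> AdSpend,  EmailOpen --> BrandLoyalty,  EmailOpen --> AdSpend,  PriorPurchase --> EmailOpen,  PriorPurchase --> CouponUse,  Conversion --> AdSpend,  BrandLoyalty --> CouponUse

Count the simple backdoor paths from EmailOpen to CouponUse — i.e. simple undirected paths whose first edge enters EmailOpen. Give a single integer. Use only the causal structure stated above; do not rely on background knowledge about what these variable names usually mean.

1

A backdoor path from EmailOpen to CouponUse is any simple undirected path whose first edge points into EmailOpen (i.e. leaves EmailOpen via a parent).
Parents of EmailOpen: {PriorPurchase}.
Enumerating:
  P1: EmailOpen <- PriorPurchase -> CouponUse
That exhausts the simple backdoor paths. Count: 1.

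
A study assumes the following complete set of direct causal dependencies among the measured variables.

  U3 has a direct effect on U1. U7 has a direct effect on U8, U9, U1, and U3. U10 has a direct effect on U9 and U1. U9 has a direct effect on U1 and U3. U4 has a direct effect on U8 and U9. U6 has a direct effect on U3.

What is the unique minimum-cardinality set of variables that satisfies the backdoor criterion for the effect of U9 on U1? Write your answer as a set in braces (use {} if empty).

Variables eligible for adjustment (non-descendants of U9, excluding U9 and U1): {U10, U4, U6, U7, U8}.
Backdoor paths from U9 to U1:
  P1: U9 <- U7 -> U3 -> U1
  P2: U9 <- U7 -> U1
  P3: U9 <- U4 -> U8 <- U7 -> U3 -> U1
  P4: U9 <- U4 -> U8 <- U7 -> U1
  P5: U9 <- U10 -> U1
The empty set is not sufficient: P1 (U9 <- U7 -> U3 -> U1) has no collider blocking it and no conditioned non-collider, so it is open.
Try {U10, U7}:
  P1: blocked at fork node U7 ∈ conditioning set.
  P2: blocked at fork node U7 ∈ conditioning set.
  P3: blocked at collider U8 (neither it nor any descendant is in the conditioning set).
  P4: blocked at collider U8 (neither it nor any descendant is in the conditioning set).
  P5: blocked at fork node U10 ∈ conditioning set.
{U10, U7} contains no descendant of U9 and blocks every backdoor path.
Every element of {U10, U7} is needed (dropping U10 leaves P5 open; dropping U7 leaves P1 open), so no proper subset is valid.
Among all size-2 subsets of the eligible variables, only {U10, U7} blocks every backdoor path, so it is the unique smallest valid adjustment set.

{U10, U7}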